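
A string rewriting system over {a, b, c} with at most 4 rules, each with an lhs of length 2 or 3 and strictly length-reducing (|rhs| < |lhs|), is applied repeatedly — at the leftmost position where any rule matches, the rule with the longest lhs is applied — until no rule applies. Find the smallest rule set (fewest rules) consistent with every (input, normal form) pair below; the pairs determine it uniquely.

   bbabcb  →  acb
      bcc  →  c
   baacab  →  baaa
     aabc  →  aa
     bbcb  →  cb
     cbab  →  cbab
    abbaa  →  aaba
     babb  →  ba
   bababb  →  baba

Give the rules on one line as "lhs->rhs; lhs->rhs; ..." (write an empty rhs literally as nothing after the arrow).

  | bbabcb => abbcb => acb
  | bcc => c
  | baacab => baaa
  | aabc => aa

bb->; bba->ab; bc->; cab->a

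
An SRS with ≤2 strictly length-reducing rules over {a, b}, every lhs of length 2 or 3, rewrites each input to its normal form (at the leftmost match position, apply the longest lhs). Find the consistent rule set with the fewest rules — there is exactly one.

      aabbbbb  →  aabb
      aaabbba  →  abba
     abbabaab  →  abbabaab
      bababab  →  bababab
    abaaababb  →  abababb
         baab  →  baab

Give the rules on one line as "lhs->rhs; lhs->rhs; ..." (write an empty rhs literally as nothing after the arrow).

  | aabbbbb => aabbbb => aabbb => aabb
  | aaabbba => abbba => abba
  | abbabaab
  | bababab

aaa->a; bbb->bb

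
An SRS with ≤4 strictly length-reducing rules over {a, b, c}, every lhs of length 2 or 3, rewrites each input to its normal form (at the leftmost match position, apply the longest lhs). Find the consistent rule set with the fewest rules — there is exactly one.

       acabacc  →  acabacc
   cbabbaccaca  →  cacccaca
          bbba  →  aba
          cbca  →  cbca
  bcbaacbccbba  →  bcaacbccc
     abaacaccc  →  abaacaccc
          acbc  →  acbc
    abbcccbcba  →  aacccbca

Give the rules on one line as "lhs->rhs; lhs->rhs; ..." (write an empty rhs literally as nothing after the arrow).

bb->a; bba->c; cba->ca

  | acabacc
  | cbabbaccaca => cabbaccaca => cacccaca
  | bbba => aba
  | cbca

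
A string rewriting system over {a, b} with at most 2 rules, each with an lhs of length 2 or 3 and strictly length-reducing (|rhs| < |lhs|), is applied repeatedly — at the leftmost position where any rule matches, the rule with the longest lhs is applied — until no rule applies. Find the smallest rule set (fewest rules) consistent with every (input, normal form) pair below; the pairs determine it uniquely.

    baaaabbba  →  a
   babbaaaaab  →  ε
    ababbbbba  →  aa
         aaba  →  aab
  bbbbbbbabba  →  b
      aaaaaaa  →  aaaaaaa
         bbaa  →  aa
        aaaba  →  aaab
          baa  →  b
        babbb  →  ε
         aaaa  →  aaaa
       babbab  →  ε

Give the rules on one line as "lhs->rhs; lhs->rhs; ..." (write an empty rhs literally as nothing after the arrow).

ba->b; bb->

  | baaaabbba => baaabbba => baabbba => babbba => bbbba => bba => a
  | babbaaaaab => bbbaaaaab => baaaaab => baaaab => baaab => baab => bab => bb => ε
  | ababbbbba => abbbbbba => abbbba => abba => aa
  | aaba => aab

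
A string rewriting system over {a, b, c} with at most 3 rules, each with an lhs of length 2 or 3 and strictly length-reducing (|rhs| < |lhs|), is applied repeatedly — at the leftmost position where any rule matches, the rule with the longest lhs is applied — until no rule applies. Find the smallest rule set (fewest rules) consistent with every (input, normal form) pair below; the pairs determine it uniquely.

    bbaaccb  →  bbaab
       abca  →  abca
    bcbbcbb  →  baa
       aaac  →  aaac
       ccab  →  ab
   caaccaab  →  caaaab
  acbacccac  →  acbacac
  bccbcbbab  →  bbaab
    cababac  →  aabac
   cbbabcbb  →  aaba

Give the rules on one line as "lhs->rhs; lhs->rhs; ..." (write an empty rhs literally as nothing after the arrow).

  | bbaaccb => bbaab
  | abca
  | bcbbcbb => bacbb => baa
  | aaac

cab->a; cbb->a; cc->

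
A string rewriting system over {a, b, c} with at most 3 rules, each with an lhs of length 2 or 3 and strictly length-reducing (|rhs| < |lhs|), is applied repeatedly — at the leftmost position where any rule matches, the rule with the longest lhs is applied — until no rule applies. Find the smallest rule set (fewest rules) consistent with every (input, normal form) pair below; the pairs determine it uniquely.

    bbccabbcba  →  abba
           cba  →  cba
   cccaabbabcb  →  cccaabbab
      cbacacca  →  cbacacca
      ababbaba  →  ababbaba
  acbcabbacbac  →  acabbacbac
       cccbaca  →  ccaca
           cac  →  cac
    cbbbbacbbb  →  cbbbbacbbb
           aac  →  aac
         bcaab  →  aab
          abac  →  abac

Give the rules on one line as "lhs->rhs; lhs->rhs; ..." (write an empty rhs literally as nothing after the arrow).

bc->; ccb->c

  | bbccabbcba => bcabbcba => abbcba => abba
  | cba
  | cccaabbabcb => cccaabbab
  | cbacacca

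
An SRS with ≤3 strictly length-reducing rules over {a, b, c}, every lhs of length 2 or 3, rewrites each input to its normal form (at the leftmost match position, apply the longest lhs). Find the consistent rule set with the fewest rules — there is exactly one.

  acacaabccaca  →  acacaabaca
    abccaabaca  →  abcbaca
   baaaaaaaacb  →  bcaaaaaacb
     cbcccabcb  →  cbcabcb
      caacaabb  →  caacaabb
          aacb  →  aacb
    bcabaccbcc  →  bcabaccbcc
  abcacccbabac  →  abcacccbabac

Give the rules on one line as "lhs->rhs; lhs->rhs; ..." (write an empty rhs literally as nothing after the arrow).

  | acacaabccaca => acacaabaca
  | abccaabaca => abaabaca => abcbaca
  | baaaaaaaacb => bcaaaaaacb
  | cbcccabcb => cbcabcb

baa->bc; cca->a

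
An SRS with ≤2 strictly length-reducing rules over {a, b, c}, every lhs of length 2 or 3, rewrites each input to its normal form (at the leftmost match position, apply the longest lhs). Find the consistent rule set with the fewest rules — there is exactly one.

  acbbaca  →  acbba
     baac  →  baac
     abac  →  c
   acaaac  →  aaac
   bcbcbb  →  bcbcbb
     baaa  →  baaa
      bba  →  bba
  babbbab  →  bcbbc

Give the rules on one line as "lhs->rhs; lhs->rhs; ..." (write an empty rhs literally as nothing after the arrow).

ab->c; ca->

  | acbbaca => acbba
  | baac
  | abac => cac => c
  | acaaac => aaac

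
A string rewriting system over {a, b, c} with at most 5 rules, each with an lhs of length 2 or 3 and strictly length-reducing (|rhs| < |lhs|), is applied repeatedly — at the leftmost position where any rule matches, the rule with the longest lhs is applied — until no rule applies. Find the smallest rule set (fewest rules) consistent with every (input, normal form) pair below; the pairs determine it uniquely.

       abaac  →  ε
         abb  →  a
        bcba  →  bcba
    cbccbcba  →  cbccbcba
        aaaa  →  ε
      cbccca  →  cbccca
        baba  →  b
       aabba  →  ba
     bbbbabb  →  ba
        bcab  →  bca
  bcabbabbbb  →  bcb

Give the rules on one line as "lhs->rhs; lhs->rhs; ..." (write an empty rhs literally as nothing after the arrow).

aa->; ab->a; ac->; bb->b

  | abaac => aaac => ac => ε
  | abb => ab => a
  | bcba
  | cbccbcba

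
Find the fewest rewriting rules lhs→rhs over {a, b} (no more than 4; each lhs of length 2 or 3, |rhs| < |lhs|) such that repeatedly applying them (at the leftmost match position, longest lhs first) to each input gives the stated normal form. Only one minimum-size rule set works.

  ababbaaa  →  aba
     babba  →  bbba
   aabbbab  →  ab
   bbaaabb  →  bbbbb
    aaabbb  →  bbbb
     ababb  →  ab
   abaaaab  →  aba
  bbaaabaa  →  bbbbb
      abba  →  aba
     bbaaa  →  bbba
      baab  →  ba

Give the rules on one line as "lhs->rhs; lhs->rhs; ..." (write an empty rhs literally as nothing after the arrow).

aa->b; aab->a; abb->ab; bab->bb

  | ababbaaa => abbbaaa => abbaaa => abaaa => abba => aba
  | babba => bbba
  | aabbbab => abbab => abab => abb => ab
  | bbaaabb => bbbabb => bbbbb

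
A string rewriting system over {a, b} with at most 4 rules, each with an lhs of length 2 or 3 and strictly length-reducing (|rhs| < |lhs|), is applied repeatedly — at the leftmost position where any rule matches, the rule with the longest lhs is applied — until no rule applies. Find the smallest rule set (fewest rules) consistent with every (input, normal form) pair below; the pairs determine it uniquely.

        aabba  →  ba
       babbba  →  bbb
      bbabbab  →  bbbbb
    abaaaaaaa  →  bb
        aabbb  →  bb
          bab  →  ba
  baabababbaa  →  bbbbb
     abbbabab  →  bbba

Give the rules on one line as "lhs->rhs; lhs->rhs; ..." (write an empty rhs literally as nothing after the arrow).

  | aabba => ba
  | babbba => babba => baba => bbb
  | bbabbab => bbabab => bbbbb
  | abaaaaaaa => bbaaaaaa => bbaaaa => bbaa => bb

aa->; aab->; ab->a; aba->bb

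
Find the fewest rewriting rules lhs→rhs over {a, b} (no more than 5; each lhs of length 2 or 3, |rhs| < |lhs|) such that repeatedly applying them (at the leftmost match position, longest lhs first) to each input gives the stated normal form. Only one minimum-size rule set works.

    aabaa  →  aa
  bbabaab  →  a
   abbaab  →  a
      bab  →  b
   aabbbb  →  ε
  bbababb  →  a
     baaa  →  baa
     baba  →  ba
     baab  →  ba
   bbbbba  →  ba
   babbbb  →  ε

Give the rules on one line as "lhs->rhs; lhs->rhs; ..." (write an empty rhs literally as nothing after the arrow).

  | aabaa => aaa => aa
  | bbabaab => aabaab => aaab => aab => a
  | abbaab => aab => a
  | bab => b

aaa->aa; ab->; abb->; bb->a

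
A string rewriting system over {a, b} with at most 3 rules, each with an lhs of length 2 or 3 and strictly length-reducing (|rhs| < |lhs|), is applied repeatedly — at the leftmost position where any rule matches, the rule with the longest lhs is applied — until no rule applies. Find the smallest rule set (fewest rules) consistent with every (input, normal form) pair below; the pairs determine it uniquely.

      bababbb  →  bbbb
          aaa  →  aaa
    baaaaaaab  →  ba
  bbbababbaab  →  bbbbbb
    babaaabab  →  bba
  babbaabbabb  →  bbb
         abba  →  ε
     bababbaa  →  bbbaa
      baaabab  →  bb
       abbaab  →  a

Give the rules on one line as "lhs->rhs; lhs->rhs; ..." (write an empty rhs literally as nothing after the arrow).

aab->b; ab->a; aba->

  | bababbb => bbbb
  | aaa
  | baaaaaaab => baaaaab => baaab => bab => ba
  | bbbababbaab => bbbbbaab => bbbbbb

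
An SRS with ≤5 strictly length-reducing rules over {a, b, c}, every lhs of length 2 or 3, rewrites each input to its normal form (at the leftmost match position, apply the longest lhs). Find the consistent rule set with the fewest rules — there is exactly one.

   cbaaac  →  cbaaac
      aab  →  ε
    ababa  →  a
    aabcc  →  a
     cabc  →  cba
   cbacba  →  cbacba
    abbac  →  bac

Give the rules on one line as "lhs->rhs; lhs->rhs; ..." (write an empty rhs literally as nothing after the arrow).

aab->; ab->; abc->ba; cc->a

  | cbaaac
  | aab => ε
  | ababa => aba => a
  | aabcc => cc => a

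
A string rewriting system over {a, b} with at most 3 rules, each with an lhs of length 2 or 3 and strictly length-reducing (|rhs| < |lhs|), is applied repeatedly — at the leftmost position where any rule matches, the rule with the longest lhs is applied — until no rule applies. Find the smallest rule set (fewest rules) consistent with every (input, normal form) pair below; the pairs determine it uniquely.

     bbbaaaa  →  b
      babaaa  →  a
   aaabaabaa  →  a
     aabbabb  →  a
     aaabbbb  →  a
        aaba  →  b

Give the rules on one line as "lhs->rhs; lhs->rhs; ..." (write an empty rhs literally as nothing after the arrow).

  | bbbaaaa => baaaa => baaa => baa => ba => b
  | babaaa => bbaaa => aaa => a
  | aaabaabaa => abaabaa => ababaa => abbaa => aaa => a
  | aabbabb => bbabb => abb => a

aa->; ba->b; bb->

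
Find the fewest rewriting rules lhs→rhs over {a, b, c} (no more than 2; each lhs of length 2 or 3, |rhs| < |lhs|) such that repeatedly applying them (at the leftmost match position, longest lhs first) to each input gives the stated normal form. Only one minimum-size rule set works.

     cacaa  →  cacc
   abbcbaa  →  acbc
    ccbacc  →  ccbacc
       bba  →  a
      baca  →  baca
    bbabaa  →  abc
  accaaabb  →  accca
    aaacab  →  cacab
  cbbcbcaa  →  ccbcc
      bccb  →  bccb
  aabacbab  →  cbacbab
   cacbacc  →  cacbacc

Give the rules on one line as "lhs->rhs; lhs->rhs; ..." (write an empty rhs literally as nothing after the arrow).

  | cacaa => cacc
  | abbcbaa => acbaa => acbc
  | ccbacc
  | bba => a

aa->c; bb->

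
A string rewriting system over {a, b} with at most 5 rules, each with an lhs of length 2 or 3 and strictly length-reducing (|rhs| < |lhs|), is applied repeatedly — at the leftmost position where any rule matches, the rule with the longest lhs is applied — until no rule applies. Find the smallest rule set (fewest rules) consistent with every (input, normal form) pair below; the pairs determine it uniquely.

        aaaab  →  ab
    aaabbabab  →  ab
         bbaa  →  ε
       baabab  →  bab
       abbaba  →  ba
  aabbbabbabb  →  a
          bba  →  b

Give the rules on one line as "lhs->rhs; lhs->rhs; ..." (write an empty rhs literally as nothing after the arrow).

aa->b; aaa->; aab->; bb->a

  | aaaab => ab
  | aaabbabab => bbabab => aabab => ab
  | bbaa => aaa => ε
  | baabab => bab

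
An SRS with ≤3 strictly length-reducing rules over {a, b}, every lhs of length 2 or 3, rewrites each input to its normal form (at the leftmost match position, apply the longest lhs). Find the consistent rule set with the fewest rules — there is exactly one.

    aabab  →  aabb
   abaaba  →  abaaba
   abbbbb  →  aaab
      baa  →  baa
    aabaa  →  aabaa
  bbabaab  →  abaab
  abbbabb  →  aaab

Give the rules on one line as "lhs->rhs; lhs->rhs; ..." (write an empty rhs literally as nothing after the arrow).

  | aabab => aabb
  | abaaba
  | abbbbb => aabbb => aaab
  | baa

bab->bb; bbb->ab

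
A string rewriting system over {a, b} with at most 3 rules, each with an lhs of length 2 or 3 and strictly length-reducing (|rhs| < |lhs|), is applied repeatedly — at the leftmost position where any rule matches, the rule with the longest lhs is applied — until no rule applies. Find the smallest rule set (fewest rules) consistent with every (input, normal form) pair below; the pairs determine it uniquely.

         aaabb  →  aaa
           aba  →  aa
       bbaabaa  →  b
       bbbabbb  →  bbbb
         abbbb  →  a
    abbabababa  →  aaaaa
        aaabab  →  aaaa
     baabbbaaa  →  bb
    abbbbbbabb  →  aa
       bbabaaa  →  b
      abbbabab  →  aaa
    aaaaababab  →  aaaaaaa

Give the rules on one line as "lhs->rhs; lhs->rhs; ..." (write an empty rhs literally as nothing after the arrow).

  | aaabb => aaab => aaa
  | aba => aa
  | bbaabaa => bbabaa => baa => ba => b
  | bbbabbb => bbbb

ab->a; ba->b; bab->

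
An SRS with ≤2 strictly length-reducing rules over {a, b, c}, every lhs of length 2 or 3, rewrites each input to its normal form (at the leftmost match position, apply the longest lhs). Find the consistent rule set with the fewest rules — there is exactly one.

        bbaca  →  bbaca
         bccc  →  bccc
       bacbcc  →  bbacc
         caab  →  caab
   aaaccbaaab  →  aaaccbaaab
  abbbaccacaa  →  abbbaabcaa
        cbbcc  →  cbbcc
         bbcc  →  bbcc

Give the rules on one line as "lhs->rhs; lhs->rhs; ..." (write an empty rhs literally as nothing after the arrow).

acb->ba; cca->ab

  | bbaca
  | bccc
  | bacbcc => bbacc
  | caab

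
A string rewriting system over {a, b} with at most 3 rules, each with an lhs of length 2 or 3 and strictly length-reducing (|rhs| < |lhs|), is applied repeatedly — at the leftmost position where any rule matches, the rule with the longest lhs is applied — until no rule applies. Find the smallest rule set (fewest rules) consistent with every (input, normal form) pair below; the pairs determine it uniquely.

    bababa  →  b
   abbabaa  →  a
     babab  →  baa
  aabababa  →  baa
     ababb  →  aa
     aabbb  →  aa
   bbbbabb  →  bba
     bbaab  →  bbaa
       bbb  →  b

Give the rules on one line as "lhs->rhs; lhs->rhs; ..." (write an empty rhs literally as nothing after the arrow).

aaa->; ab->a; bbb->b

  | bababa => baaba => baaa => b
  | abbabaa => ababaa => aabaa => aaaa => a
  | babab => baab => baa
  | aabababa => aaababa => baba => baa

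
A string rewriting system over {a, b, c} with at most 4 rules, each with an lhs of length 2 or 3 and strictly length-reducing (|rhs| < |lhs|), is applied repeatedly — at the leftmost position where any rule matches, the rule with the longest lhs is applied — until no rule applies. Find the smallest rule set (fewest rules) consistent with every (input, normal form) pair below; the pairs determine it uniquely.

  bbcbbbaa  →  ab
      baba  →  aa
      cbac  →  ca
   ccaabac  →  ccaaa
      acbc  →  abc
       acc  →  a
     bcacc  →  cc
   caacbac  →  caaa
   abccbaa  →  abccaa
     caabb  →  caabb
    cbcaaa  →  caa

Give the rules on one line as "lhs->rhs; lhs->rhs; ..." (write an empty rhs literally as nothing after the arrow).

  | bbcbbbaa => bbcbaba => bbcaba => bba => ab
  | baba => aba => aa
  | cbac => cac => ca
  | ccaabac => ccaaac => ccaaa

ac->a; ba->a; bba->ab; bca->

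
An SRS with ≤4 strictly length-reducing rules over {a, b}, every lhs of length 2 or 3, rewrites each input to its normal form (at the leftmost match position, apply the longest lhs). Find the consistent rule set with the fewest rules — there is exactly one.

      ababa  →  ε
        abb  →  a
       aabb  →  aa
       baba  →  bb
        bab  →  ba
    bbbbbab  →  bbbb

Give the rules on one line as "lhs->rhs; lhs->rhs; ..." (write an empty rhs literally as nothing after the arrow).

  | ababa => bba => ε
  | abb => ab => a
  | aabb => aab => aa
  | baba => bb

ab->a; aba->b; bba->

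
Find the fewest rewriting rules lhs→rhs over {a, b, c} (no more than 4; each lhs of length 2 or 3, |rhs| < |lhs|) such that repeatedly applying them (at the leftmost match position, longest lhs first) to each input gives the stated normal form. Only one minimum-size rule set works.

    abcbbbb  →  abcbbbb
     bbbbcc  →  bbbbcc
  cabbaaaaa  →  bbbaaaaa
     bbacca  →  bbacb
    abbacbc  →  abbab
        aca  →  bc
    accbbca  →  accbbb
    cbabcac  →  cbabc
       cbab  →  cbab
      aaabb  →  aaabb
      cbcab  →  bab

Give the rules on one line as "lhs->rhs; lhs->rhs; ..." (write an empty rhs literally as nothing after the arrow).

  | abcbbbb
  | bbbbcc
  | cabbaaaaa => bbbaaaaa
  | bbacca => bbacb

aca->bc; ca->b; cac->c; cbc->b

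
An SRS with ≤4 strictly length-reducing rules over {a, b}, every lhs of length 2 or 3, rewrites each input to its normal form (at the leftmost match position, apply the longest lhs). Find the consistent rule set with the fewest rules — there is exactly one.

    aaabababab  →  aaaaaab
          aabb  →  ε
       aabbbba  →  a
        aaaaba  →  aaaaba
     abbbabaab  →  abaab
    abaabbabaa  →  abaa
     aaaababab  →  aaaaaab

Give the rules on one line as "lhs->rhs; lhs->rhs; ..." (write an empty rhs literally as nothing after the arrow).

  | aaabababab => aaaababab => aaaaabab => aaaaaab
  | aabb => abb => bb => ε
  | aabbbba => abbbba => bbbba => bba => a
  | aaaaba

abb->bb; bab->ab; bb->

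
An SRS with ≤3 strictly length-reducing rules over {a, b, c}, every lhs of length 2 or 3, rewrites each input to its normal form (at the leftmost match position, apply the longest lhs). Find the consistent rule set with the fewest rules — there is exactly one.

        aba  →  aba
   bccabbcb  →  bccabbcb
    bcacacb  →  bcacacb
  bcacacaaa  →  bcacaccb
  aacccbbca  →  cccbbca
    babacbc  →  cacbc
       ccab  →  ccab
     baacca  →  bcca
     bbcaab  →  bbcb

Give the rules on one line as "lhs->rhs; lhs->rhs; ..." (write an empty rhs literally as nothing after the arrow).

  | aba
  | bccabbcb
  | bcacacb
  | bcacacaaa => bcacaccb

aa->; aaa->cb; bab->c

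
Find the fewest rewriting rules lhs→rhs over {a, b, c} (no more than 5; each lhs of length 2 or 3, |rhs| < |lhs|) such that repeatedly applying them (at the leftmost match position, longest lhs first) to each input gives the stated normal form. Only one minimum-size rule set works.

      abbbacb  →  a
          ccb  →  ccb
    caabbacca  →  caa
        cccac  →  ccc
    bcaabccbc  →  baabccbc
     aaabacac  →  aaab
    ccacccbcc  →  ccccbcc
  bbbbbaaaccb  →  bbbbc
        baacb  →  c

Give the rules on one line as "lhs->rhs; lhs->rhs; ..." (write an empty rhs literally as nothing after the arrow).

  | abbbacb => abacb => abb => a
  | ccb
  | caabbacca => caaacca => caaca => caa
  | cccac => ccc

abb->a; ac->; bab->c; bca->ba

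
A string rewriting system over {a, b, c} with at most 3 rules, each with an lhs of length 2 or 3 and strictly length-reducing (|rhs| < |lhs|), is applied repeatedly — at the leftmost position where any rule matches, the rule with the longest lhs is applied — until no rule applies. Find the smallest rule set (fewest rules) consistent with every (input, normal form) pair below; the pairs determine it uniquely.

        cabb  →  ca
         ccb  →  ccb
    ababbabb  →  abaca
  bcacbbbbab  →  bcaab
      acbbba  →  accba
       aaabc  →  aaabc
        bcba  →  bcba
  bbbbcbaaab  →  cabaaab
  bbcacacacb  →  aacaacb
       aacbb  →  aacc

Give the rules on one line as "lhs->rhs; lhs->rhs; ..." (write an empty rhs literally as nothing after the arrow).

bb->c; bbc->a; cac->ca

  | cabb => cac => ca
  | ccb
  | ababbabb => abacabb => abacac => abaca
  | bcacbbbbab => bcabbbbab => bcacbbab => bcabbab => bcacab => bcaab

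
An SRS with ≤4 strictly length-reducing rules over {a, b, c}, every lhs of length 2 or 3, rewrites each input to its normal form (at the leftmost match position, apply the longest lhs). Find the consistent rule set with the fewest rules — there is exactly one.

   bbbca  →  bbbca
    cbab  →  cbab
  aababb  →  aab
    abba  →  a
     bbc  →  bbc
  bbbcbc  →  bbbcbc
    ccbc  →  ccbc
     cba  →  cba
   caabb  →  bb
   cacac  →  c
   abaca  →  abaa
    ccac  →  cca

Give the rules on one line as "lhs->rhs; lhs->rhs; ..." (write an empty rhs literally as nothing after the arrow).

  | bbbca
  | cbab
  | aababb => aab
  | abba => a

abb->; ac->a; caa->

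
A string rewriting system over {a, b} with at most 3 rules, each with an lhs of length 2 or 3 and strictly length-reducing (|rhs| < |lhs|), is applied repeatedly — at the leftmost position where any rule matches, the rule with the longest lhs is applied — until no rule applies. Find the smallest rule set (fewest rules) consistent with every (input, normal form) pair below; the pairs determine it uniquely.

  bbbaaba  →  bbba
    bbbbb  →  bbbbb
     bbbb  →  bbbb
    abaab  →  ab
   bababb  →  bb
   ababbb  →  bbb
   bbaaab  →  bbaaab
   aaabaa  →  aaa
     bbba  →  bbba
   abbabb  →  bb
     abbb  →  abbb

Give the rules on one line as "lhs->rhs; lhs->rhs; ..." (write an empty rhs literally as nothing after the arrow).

  | bbbaaba => bbba
  | bbbbb
  | bbbb
  | abaab => ab

aba->; bab->ab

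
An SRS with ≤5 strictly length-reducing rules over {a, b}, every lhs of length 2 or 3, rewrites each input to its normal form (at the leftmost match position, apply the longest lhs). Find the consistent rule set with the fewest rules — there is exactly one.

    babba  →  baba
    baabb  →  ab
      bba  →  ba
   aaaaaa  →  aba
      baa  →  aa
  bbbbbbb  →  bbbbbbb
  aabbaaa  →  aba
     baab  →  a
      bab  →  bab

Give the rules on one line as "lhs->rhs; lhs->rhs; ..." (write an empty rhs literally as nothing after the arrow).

  | babba => baba
  | baabb => aabb => ab
  | bba => ba
  | aaaaaa => abaaa => aaaa => aba

aaa->ab; aab->a; baa->aa; bba->ba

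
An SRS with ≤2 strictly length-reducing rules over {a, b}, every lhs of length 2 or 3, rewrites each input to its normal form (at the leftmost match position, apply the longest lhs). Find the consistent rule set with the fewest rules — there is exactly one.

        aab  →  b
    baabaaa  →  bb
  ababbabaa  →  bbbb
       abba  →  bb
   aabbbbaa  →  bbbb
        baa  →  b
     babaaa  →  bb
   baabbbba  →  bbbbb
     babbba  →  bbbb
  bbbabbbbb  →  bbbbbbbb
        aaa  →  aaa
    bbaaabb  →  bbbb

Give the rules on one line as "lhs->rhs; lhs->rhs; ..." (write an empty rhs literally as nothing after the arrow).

ab->b; ba->b

  | aab => ab => b
  | baabaaa => babaaa => bbaaa => bbaa => bba => bb
  | ababbabaa => babbabaa => bbbabaa => bbbbaa => bbbba => bbbb
  | abba => bba => bb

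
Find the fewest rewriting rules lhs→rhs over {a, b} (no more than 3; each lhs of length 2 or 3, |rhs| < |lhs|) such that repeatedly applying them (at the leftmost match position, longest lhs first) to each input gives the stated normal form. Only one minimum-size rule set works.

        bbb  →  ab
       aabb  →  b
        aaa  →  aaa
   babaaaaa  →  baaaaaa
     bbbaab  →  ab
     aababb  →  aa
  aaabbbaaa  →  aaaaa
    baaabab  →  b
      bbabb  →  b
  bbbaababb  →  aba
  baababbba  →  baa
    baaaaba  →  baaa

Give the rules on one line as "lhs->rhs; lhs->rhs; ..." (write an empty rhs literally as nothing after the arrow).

  | bbb => ab
  | aabb => b
  | aaa
  | babaaaaa => baaaaaa

aab->; bab->ba; bb->a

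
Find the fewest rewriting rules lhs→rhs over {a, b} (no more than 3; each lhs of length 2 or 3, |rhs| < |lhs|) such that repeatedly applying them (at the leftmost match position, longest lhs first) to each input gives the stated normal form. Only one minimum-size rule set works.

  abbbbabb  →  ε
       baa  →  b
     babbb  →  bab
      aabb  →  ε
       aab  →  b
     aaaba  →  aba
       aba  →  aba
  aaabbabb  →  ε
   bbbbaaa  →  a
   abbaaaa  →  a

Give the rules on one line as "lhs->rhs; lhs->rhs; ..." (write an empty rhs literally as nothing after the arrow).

  | abbbbabb => abbabb => aabb => bb => ε
  | baa => b
  | babbb => bab
  | aabb => bb => ε

aa->; bb->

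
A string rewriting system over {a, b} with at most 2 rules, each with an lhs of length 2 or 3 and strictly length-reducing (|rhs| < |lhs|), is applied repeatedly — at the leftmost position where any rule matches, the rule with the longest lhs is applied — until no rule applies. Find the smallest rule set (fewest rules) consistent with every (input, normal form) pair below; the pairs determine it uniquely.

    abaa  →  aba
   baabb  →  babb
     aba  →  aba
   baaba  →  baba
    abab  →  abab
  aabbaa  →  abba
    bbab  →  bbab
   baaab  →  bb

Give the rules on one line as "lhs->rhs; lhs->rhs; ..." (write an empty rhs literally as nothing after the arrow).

aa->a; aaa->

  | abaa => aba
  | baabb => babb
  | aba
  | baaba => baba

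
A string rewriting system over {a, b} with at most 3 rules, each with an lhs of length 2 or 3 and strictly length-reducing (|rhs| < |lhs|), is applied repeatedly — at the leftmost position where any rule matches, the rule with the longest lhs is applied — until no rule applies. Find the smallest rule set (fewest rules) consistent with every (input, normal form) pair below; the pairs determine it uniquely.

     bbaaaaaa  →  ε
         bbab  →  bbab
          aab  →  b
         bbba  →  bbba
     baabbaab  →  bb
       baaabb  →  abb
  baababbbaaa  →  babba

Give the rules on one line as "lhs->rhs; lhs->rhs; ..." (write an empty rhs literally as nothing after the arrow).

  | bbaaaaaa => baaaa => aa => ε
  | bbab
  | aab => b
  | bbba

aa->; baa->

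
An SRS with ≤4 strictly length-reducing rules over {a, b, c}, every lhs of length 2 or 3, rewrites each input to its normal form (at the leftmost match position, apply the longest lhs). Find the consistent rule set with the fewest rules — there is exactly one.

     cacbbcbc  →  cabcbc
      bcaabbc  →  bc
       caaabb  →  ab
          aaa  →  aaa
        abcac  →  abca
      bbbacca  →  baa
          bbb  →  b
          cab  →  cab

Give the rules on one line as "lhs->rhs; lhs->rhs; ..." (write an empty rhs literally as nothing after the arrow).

ac->a; bb->b; caa->

  | cacbbcbc => cabbcbc => cabcbc
  | bcaabbc => bbbc => bbc => bc
  | caaabb => abb => ab
  | aaa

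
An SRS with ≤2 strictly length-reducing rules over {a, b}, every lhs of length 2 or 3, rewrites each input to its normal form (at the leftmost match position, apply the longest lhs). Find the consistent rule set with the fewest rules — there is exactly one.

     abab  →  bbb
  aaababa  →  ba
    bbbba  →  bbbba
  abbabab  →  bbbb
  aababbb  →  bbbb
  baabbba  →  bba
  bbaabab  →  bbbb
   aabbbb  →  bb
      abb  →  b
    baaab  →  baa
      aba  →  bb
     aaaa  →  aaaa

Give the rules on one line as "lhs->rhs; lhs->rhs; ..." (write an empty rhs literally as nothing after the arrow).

  | abab => bbb
  | aaababa => aabbba => abba => ba
  | bbbba
  | abbabab => babab => bbbb

ab->; aba->bb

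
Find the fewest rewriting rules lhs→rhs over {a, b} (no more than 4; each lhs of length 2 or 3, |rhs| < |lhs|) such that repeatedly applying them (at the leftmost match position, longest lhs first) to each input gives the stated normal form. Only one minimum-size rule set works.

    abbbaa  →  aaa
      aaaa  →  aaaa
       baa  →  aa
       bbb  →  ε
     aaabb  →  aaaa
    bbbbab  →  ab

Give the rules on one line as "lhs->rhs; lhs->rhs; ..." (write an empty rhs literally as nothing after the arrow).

ba->a; bb->a; bbb->

  | abbbaa => aaa
  | aaaa
  | baa => aa
  | bbb => ε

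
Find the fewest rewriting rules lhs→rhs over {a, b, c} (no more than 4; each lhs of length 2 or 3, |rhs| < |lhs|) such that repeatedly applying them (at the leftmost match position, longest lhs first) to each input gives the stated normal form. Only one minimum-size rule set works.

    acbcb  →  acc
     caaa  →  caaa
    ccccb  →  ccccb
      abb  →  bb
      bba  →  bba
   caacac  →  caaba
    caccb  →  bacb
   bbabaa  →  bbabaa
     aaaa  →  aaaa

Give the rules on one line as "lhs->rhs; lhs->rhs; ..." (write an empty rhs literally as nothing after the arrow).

abb->bb; bcb->c; cac->ba

  | acbcb => acc
  | caaa
  | ccccb
  | abb => bb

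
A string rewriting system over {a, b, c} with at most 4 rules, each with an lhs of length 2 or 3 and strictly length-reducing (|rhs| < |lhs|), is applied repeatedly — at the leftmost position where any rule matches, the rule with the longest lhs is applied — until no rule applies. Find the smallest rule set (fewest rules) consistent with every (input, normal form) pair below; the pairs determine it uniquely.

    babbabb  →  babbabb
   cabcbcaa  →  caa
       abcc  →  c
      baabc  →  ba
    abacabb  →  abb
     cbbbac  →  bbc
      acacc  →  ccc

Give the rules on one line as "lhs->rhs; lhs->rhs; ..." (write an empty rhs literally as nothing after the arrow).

abc->; ac->c; cb->

  | babbabb
  | cabcbcaa => cbcaa => caa
  | abcc => c
  | baabc => ba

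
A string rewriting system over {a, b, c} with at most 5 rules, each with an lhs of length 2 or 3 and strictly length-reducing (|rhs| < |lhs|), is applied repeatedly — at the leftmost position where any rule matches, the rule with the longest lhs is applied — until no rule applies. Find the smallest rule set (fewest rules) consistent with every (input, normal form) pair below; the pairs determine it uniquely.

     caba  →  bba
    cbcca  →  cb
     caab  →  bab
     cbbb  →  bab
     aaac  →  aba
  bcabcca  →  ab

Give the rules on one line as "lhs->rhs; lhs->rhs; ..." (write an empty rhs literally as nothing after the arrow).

  | caba => bba
  | cbcca => cca => cb
  | caab => bab
  | cbbb => bab

aac->ba; bc->; ca->b; cbb->ba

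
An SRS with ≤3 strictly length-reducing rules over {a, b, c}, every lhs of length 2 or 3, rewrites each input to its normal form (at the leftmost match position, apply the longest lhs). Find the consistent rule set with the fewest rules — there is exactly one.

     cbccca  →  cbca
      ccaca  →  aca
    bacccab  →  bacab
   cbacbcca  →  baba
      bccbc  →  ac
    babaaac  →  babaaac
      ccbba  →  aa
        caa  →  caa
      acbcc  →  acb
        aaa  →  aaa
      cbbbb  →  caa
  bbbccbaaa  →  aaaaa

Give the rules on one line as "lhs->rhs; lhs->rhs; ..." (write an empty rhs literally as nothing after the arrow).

  | cbccca => cbca
  | ccaca => aca
  | bacccab => bacab
  | cbacbcca => bacbcca => bacba => baba

bb->a; cba->ba; cc->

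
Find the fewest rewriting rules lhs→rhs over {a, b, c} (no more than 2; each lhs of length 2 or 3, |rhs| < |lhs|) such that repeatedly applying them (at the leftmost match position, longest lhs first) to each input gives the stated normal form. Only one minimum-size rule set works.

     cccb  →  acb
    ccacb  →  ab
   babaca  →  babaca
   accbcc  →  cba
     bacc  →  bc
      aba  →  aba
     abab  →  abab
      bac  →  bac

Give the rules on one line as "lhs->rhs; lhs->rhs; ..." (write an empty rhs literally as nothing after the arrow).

  | cccb => acb
  | ccacb => aacb => ccb => ab
  | babaca
  | accbcc => aabcc => cbcc => cba

aa->c; cc->a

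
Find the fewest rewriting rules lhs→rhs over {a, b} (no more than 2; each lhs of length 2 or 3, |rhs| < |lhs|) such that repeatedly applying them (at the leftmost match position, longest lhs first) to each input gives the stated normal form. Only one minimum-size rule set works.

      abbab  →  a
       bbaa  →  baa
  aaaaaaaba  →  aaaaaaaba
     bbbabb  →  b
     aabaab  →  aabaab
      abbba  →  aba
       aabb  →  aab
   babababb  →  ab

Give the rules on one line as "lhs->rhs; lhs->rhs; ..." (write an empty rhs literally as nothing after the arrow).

bab->; bb->b

  | abbab => abab => a
  | bbaa => baa
  | aaaaaaaba
  | bbbabb => bbabb => babb => b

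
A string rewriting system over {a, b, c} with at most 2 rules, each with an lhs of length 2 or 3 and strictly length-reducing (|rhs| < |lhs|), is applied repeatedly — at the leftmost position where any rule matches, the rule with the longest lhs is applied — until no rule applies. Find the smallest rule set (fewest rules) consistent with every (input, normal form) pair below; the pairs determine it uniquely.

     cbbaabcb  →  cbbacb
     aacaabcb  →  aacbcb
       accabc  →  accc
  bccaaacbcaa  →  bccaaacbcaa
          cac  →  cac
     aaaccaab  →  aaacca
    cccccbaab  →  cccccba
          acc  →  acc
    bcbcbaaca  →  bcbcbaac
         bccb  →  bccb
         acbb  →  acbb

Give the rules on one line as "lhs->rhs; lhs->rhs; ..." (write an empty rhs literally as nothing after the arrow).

ab->; aca->ac

  | cbbaabcb => cbbacb
  | aacaabcb => aacabcb => aacbcb
  | accabc => accc
  | bccaaacbcaa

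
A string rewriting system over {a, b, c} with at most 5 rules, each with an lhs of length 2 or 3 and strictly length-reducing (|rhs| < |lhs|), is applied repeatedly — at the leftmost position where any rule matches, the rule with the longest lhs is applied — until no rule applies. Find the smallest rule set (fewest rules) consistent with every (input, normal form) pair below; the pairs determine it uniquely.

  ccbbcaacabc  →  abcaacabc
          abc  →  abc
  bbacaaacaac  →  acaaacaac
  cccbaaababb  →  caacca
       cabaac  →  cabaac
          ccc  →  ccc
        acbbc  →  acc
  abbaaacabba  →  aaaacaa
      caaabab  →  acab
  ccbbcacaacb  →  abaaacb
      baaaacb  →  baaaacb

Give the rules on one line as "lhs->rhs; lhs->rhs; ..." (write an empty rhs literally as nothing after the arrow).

aab->cc; bb->; cac->a; ccb->a

  | ccbbcaacabc => abcaacabc
  | abc
  | bbacaaacaac => acaaacaac
  | cccbaaababb => caaaababb => caaccabb => caacca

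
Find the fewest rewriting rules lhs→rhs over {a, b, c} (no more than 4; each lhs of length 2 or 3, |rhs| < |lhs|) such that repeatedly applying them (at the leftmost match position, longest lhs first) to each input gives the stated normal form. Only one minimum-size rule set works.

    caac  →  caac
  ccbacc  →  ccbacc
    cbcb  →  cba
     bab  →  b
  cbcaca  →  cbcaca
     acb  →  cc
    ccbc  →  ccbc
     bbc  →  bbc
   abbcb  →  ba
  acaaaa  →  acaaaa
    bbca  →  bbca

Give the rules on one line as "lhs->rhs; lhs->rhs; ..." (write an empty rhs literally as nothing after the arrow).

  | caac
  | ccbacc
  | cbcb => cba
  | bab => b

ab->; acb->cc; bcb->ba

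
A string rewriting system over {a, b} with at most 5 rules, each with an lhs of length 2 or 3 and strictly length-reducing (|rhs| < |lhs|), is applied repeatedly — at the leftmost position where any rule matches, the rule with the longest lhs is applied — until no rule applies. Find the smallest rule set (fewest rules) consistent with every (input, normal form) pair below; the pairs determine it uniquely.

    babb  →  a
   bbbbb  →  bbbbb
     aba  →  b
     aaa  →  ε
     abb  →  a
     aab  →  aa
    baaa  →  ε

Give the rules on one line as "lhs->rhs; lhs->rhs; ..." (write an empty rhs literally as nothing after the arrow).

aaa->; ab->a; aba->b; ba->a

  | babb => abb => ab => a
  | bbbbb
  | aba => b
  | aaa => ε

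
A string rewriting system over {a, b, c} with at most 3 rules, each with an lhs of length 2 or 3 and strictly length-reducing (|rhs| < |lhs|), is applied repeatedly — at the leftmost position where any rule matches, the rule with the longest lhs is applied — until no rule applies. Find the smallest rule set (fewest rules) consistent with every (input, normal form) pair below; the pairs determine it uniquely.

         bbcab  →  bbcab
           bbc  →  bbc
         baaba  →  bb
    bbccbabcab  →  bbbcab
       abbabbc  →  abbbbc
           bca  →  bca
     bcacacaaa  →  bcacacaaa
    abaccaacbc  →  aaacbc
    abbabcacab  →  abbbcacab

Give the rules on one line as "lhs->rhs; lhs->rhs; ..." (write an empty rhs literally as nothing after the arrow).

  | bbcab
  | bbc
  | baaba => baba => bba => bb
  | bbccbabcab => bbabcab => bbbcab

ba->b; bcc->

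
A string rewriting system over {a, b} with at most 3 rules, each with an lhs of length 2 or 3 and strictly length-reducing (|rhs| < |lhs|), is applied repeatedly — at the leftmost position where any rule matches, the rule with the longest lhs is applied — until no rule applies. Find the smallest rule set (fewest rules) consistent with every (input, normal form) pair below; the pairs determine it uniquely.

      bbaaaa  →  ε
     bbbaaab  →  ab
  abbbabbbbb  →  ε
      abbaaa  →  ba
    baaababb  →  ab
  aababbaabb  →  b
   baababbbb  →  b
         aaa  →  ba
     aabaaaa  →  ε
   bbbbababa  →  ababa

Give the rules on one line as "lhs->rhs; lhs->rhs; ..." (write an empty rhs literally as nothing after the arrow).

  | bbaaaa => aaaa => baa => bb => ε
  | bbbaaab => baaab => bbab => ab
  | abbbabbbbb => babbbbb => bbbb => bb => ε
  | abbaaa => aaa => ba

aa->b; abb->; bb->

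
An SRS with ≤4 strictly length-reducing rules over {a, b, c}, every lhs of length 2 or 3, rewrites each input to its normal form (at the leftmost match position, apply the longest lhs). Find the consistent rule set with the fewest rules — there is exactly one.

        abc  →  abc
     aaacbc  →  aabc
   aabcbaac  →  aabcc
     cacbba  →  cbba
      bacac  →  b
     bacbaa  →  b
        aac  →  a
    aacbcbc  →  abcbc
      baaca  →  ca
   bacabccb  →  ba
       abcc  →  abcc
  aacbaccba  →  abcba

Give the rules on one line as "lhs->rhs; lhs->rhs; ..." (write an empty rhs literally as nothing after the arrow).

ac->; baa->; ccb->aa

  | abc
  | aaacbc => aabc
  | aabcbaac => aabcc
  | cacbba => cbba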